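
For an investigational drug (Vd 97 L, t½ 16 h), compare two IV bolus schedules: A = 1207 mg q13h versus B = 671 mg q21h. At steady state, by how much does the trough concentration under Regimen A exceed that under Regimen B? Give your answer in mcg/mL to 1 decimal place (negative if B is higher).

11.8 mcg/mL

Regimen A: f = (1/2)^(13/16) ≈ 0.5694; Cmin,ss = (1207/97)·f/(1−f) ≈ 16.454 mcg/mL.
Regimen B: f = (1/2)^(21/16) ≈ 0.4026; Cmin,ss = (671/97)·f/(1−f) ≈ 4.662 mcg/mL.
Difference ≈ 16.454 − 4.662 ≈ 11.792 mcg/mL.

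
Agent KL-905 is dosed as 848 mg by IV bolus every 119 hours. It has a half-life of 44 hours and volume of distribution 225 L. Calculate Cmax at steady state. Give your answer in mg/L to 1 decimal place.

4.5 mg/L

τ/t½ = 119/44 ≈ 2.7045, so fraction remaining f = (1/2)^(119/44) ≈ 0.1534.
Accumulation ratio R = 1/(1 − f) ≈ 1/0.8466 ≈ 1.1812.
Each bolus raises the concentration by D/Vd = 848/225 ≈ 3.769 mg/L.
Cmax,ss = C₀/(1 − f) ≈ 3.769/0.8466 ≈ 4.452 mg/L.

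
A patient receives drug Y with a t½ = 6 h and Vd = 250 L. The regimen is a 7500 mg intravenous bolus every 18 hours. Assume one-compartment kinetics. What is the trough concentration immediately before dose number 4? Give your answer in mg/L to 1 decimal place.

f = (1/2)^(τ/t½) = (1/2)^(18/6) ≈ 0.1250.
C₀ = D/Vd = 7500/250 ≈ 30.000 mg/L.
Before the 4th dose, 3 doses have been given. Superposition: Cmin = C₀·(f + f² + … + f^3).
≈ 30.000 × (0.1250 + 0.0156 + 0.0020) ≈ 30.000 × 0.1426 ≈ 4.278 mg/L.

4.3 mg/L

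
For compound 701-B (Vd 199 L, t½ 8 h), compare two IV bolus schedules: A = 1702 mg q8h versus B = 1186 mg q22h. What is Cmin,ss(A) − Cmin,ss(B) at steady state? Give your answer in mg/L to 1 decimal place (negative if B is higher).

Regimen A: f = (1/2)^(8/8) ≈ 0.5000; Cmin,ss = (1702/199)·f/(1−f) ≈ 8.553 mg/L.
Regimen B: f = (1/2)^(22/8) ≈ 0.1487; Cmin,ss = (1186/199)·f/(1−f) ≈ 1.041 mg/L.
Difference ≈ 8.553 − 1.041 ≈ 7.512 mg/L.

7.5 mg/L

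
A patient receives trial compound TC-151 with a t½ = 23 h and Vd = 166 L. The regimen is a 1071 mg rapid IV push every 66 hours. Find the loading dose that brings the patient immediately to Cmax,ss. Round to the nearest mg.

1241 mg

f = (1/2)^(66/23) ≈ 0.136828; accumulation ratio R = 1/(1−f) ≈ 1.15852.
Loading dose to hit Cmax,ss on first dose: D_load = D_maint·R ≈ 1071 × 1.15852 ≈ 1240.77 mg.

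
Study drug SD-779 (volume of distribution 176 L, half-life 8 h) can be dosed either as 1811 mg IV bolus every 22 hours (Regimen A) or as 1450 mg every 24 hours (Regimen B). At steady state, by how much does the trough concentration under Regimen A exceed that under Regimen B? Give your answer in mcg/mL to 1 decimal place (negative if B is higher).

0.6 mcg/mL

Regimen A: f = (1/2)^(22/8) ≈ 0.1487; Cmin,ss = (1811/176)·f/(1−f) ≈ 1.797 mcg/mL.
Regimen B: f = (1/2)^(24/8) ≈ 0.1250; Cmin,ss = (1450/176)·f/(1−f) ≈ 1.177 mcg/mL.
Difference ≈ 1.797 − 1.177 ≈ 0.620 mcg/mL.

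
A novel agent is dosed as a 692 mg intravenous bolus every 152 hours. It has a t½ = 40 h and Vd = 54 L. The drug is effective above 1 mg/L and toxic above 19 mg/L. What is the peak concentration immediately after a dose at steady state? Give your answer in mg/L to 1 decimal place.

13.8 mg/L

k = ln2/t½ = ln2/40 ≈ 0.017329 h⁻¹; fraction remaining f = e^(−kτ) = e^(−0.017329×152) ≈ 0.0718.
At steady state, accumulation factor R = 1/(1 − e^(−kτ)) ≈ 1.0774.
Single-dose peak C₀ = D/Vd = 692/54 ≈ 12.815 mg/L.
Steady-state peak Cmax,ss = C₀·R ≈ 12.815 × 1.0774 ≈ 13.807 mg/L.
Peak 13.8 mg/L vs MTC 19 mg/L: below toxic threshold.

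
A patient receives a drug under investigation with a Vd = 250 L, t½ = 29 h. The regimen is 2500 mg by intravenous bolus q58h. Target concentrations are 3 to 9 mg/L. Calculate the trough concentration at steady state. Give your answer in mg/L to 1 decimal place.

τ = 58 h = 2 half-lives, so f = (1/2)^2 = 0.25.
Accumulation ratio R = 1/(1 − f) = 1/0.75 = 4/3.
Single-dose peak C₀ = D/Vd = 2500/250 = 10 mg/L.
Steady-state peak Cmax,ss = C₀·R = 10 × 4/3 ≈ 13.333 mg/L.
Steady-state trough Cmin,ss = Cmax,ss·f ≈ 13.333 × 0.25 ≈ 3.333 mg/L.
Trough 3.3 mg/L vs MEC 3 mg/L: adequate.

3.3 mg/L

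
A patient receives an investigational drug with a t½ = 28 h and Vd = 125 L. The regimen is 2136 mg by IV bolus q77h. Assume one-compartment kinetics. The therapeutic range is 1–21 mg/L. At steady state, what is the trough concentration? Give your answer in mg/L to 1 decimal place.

3.0 mg/L

τ/t½ = 77/28 ≈ 2.75, so fraction remaining f = (1/2)^(77/28) ≈ 0.1487.
Single-dose peak C₀ = D/Vd = 2136/125 ≈ 17.088 mg/L.
Steady-state trough Cmin,ss = C₀·f/(1−f) ≈ 17.088 × 0.1487/0.8513 ≈ 2.985 mg/L.
Trough 3.0 mg/L vs MEC 1 mg/L: adequate.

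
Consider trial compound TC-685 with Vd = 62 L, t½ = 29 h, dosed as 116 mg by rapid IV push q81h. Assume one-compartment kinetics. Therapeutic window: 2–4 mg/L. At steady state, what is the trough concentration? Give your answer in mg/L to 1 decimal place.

Over one 81-h interval, 81/29 ≈ 2.7931 half-lives elapse, leaving f ≈ 0.1443 of each dose.
Each bolus raises the concentration by D/Vd = 116/62 ≈ 1.871 mg/L.
Steady-state trough Cmin,ss = C₀·f/(1−f) ≈ 1.871 × 0.1443/0.8557 ≈ 0.316 mg/L.
Trough 0.3 mg/L vs MEC 2 mg/L: subtherapeutic.

0.3 mg/L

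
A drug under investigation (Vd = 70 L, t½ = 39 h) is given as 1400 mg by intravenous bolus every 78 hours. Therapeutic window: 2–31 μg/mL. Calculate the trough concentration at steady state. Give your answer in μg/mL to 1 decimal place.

τ = 78 h = 2 half-lives, so f = (1/2)^2 = 0.25.
Accumulation ratio R = 1/(1 − f) = 1/0.75 = 4/3.
Single-dose peak C₀ = D/Vd = 1400/70 = 20 μg/mL.
Steady-state peak Cmax,ss = C₀·R = 20 × 4/3 ≈ 26.667 μg/mL.
Steady-state trough Cmin,ss = Cmax,ss·f ≈ 26.667 × 0.25 ≈ 6.667 μg/mL.
Trough 6.7 μg/mL vs MEC 2 μg/mL: adequate.

6.7 μg/mL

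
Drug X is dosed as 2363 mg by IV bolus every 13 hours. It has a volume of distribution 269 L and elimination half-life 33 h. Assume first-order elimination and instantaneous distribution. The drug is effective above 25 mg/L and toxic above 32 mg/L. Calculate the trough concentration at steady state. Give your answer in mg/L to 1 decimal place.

28.0 mg/L

τ/t½ = 13/33 ≈ 0.39394, so fraction remaining f = (1/2)^(13/33) ≈ 0.7610.
At steady state, accumulation factor R = 1/(1 − e^(−kτ)) ≈ 4.1841.
Single-dose peak C₀ = D/Vd = 2363/269 ≈ 8.784 mg/L.
Steady-state peak Cmax,ss = C₀·R ≈ 8.784 × 4.1841 ≈ 36.753 mg/L.
One interval later, Cmin,ss = Cmax,ss·e^(−kτ) ≈ 36.753 × 0.7610 ≈ 27.969 mg/L.
Trough 28.0 mg/L vs MEC 25 mg/L: adequate.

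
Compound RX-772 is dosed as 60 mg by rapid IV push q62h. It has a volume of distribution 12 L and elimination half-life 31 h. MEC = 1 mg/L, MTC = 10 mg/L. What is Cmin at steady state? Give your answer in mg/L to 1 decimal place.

The dosing interval is 2 half-lives, so f = 2^(−2) = 0.25.
Accumulation ratio R = 1/(1 − f) = 1/0.75 = 4/3.
Single-dose peak C₀ = D/Vd = 60/12 = 5 mg/L.
Steady-state peak Cmax,ss = C₀·R = 5 × 4/3 ≈ 6.667 mg/L.
Steady-state trough Cmin,ss = Cmax,ss·f ≈ 6.667 × 0.25 ≈ 1.667 mg/L.
Trough 1.7 mg/L vs MEC 1 mg/L: adequate.

1.7 mg/L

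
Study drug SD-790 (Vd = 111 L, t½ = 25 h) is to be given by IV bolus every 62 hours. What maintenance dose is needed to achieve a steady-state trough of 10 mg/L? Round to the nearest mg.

τ/t½ = 62/25 ≈ 2.48, so f = (1/2)^(62/25) ≈ 0.179244.
Cmin,ss = (D/Vd)·f/(1−f), so D = Cmin,ss·Vd·(1−f)/f.
D = 10 × 111 × (1−f)/f ≈ 10 × 111 × 4.57899 ≈ 5082.68 mg.

5083 mg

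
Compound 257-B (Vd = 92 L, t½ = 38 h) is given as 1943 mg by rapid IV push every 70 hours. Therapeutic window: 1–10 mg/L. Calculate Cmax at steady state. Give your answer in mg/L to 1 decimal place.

Over one 70-h interval, 70/38 ≈ 1.8421 half-lives elapse, leaving f ≈ 0.2789 of each dose.
Accumulation ratio R = 1/(1 − f) ≈ 1/0.7211 ≈ 1.3868.
Each bolus raises the concentration by D/Vd = 1943/92 ≈ 21.120 mg/L.
Steady-state peak Cmax,ss = C₀·R ≈ 21.120 × 1.3868 ≈ 29.289 mg/L.
Peak 29.3 mg/L vs MTC 10 mg/L: exceeds toxic threshold.

29.3 mg/L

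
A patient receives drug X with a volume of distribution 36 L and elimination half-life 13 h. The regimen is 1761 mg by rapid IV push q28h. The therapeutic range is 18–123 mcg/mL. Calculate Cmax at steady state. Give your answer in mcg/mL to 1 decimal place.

63.1 mcg/mL

Over one 28-h interval, 28/13 ≈ 2.1538 half-lives elapse, leaving f ≈ 0.2247 of each dose.
Accumulation ratio R = 1/(1 − f) ≈ 1/0.7753 ≈ 1.2898.
Each bolus raises the concentration by D/Vd = 1761/36 ≈ 48.917 mcg/mL.
Steady-state peak Cmax,ss = C₀·R ≈ 48.917 × 1.2898 ≈ 63.093 mcg/mL.
Peak 63.1 mcg/mL vs MTC 123 mcg/mL: below toxic threshold.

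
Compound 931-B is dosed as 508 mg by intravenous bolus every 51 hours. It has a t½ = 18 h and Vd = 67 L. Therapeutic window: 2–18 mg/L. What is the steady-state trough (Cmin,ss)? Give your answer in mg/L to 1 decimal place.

Over one 51-h interval, 51/18 ≈ 2.8333 half-lives elapse, leaving f ≈ 0.1403 of each dose.
Each bolus raises the concentration by D/Vd = 508/67 ≈ 7.582 mg/L.
Steady-state trough Cmin,ss = C₀·f/(1−f) ≈ 7.582 × 0.1403/0.8597 ≈ 1.237 mg/L.
Trough 1.2 mg/L vs MEC 2 mg/L: subtherapeutic.

1.2 mg/L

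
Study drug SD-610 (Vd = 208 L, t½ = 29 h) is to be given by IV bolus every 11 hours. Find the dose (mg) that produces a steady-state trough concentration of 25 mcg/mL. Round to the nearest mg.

1564 mg

τ/t½ = 11/29 ≈ 0.37931, so f = (1/2)^(11/29) ≈ 0.768805.
Cmin,ss = (D/Vd)·f/(1−f), so D = Cmin,ss·Vd·(1−f)/f.
D = 25 × 208 × (1−f)/f ≈ 25 × 208 × 0.30072 ≈ 1563.74 mg.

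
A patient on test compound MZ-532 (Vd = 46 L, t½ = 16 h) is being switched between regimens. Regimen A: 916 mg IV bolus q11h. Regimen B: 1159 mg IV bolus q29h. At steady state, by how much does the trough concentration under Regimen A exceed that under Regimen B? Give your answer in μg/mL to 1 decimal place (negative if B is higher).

Regimen A: f = (1/2)^(11/16) ≈ 0.6209; Cmin,ss = (916/46)·f/(1−f) ≈ 32.614 μg/mL.
Regimen B: f = (1/2)^(29/16) ≈ 0.2847; Cmin,ss = (1159/46)·f/(1−f) ≈ 10.028 μg/mL.
Difference ≈ 32.614 − 10.028 ≈ 22.586 μg/mL.

22.6 μg/mL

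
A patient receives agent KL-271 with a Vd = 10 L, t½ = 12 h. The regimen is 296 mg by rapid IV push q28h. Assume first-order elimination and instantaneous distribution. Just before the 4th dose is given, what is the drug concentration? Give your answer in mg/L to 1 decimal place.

7.3 mg/L

f = (1/2)^(τ/t½) = (1/2)^(28/12) ≈ 0.1984.
C₀ = D/Vd = 296/10 ≈ 29.600 mg/L.
Before the 4th dose, 3 doses have been given. Superposition: Cmin = C₀·(f + f² + … + f^3).
≈ 29.600 × (0.1984 + 0.0394 + 0.0078) ≈ 29.600 × 0.2456 ≈ 7.270 mg/L.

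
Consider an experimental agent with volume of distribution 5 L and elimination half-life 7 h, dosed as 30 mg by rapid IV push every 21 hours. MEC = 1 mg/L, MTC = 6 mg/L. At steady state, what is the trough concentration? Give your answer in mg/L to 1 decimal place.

0.9 mg/L

τ = 21 h = 3 half-lives, so f = (1/2)^3 = 0.125.
Accumulation ratio R = 1/(1 − f) = 1/0.875 = 8/7.
Single-dose peak C₀ = D/Vd = 30/5 = 6 mg/L.
Steady-state peak Cmax,ss = C₀·R = 6 × 8/7 ≈ 6.857 mg/L.
Steady-state trough Cmin,ss = Cmax,ss·f ≈ 6.857 × 0.125 ≈ 0.857 mg/L.
Trough 0.9 mg/L vs MEC 1 mg/L: subtherapeutic.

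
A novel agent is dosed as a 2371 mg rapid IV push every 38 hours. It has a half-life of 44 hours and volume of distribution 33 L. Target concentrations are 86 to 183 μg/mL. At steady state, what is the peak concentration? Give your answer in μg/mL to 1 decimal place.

159.5 μg/mL

τ/t½ = 38/44 ≈ 0.86364, so fraction remaining f = (1/2)^(38/44) ≈ 0.5496.
At steady state, accumulation factor R = 1/(1 − e^(−kτ)) ≈ 2.2202.
Single-dose peak C₀ = D/Vd = 2371/33 ≈ 71.848 μg/mL.
Steady-state peak Cmax,ss = C₀·R ≈ 71.848 × 2.2202 ≈ 159.517 μg/mL.
Peak 159.5 μg/mL vs MTC 183 μg/mL: below toxic threshold.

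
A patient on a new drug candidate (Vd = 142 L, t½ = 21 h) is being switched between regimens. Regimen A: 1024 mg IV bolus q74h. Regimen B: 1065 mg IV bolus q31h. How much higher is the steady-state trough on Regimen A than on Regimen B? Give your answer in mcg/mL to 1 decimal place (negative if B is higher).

-3.5 mcg/mL

Regimen A: f = (1/2)^(74/21) ≈ 0.0869; Cmin,ss = (1024/142)·f/(1−f) ≈ 0.686 mcg/mL.
Regimen B: f = (1/2)^(31/21) ≈ 0.3594; Cmin,ss = (1065/142)·f/(1−f) ≈ 4.208 mcg/mL.
Difference ≈ 0.686 − 4.208 ≈ -3.522 mcg/mL.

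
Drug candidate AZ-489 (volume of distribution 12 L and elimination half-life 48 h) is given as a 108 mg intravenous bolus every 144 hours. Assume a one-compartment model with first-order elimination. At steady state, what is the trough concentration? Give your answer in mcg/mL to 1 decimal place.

1.3 mcg/mL

τ = 144 h = 3 half-lives, so f = (1/2)^3 = 0.125.
At steady state, R = 1/(1 − 0.125) = 8/7.
Single-dose peak C₀ = D/Vd = 108/12 = 9 mcg/mL.
Steady-state peak Cmax,ss = C₀·R = 9 × 8/7 ≈ 10.286 mcg/mL.
Steady-state trough Cmin,ss = Cmax,ss·f ≈ 10.286 × 0.125 ≈ 1.286 mcg/mL.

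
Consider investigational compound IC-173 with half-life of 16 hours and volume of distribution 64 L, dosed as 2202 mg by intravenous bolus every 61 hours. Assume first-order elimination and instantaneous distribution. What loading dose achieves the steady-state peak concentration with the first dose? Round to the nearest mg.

f = (1/2)^(61/16) ≈ 0.071174; accumulation ratio R = 1/(1−f) ≈ 1.07663.
Loading dose to hit Cmax,ss on first dose: D_load = D_maint·R ≈ 2202 × 1.07663 ≈ 2370.74 mg.

2371 mg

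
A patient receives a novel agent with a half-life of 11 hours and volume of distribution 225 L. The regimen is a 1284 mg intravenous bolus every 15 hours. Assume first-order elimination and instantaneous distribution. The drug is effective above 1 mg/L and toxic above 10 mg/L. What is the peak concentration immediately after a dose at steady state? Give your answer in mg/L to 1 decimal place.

9.3 mg/L

k = ln2/t½ = ln2/11 ≈ 0.063013 h⁻¹; fraction remaining f = e^(−kτ) = e^(−0.063013×15) ≈ 0.3886.
Accumulation ratio R = 1/(1 − f) ≈ 1/0.6114 ≈ 1.6356.
Each bolus raises the concentration by D/Vd = 1284/225 ≈ 5.707 mg/L.
Steady-state peak Cmax,ss = C₀·R ≈ 5.707 × 1.6356 ≈ 9.334 mg/L.
Peak 9.3 mg/L vs MTC 10 mg/L: below toxic threshold.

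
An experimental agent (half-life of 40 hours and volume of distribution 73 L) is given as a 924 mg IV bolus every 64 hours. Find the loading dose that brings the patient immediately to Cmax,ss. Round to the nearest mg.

1379 mg

f = (1/2)^(64/40) ≈ 0.329877; accumulation ratio R = 1/(1−f) ≈ 1.49226.
Loading dose to hit Cmax,ss on first dose: D_load = D_maint·R ≈ 924 × 1.49226 ≈ 1378.85 mg.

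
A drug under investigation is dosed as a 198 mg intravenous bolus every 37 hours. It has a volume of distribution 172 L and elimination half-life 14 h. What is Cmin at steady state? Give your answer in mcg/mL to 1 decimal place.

τ/t½ = 37/14 ≈ 2.6429, so fraction remaining f = (1/2)^(37/14) ≈ 0.1601.
Each bolus raises the concentration by D/Vd = 198/172 ≈ 1.151 mcg/mL.
Steady-state trough Cmin,ss = C₀·f/(1−f) ≈ 1.151 × 0.1601/0.8399 ≈ 0.219 mcg/mL.

0.2 mcg/mL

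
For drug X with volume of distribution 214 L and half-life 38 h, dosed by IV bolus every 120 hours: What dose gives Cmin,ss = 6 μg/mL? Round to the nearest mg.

τ/t½ = 120/38 ≈ 3.1579, so f = (1/2)^(120/38) ≈ 0.112042.
Cmin,ss = (D/Vd)·f/(1−f), so D = Cmin,ss·Vd·(1−f)/f.
D = 6 × 214 × (1−f)/f ≈ 6 × 214 × 7.92522 ≈ 10175.98 mg.

10176 mg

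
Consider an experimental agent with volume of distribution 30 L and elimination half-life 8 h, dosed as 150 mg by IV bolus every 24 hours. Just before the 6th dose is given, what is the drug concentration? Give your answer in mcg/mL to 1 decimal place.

f = (1/2)^(τ/t½) = (1/2)^(24/8) ≈ 0.1250.
C₀ = D/Vd = 150/30 ≈ 5.000 mcg/mL.
Before the 6th dose, 5 doses have been given. Superposition: Cmin = C₀·(f + f² + … + f^5).
≈ 5.000 × (0.1250 + 0.0156 + 0.0020 + 0.0002 + 0.0000) ≈ 5.000 × 0.1428 ≈ 0.714 mcg/mL.

0.7 mcg/mL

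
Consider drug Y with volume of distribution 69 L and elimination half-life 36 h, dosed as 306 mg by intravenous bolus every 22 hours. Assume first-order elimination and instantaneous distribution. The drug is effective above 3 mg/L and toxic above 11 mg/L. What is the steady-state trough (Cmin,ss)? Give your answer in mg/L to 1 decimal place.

8.4 mg/L

k = ln2/t½ = ln2/36 ≈ 0.019254 h⁻¹; fraction remaining f = e^(−kτ) = e^(−0.019254×22) ≈ 0.6547.
At steady state, accumulation factor R = 1/(1 − e^(−kτ)) ≈ 2.8960.
Single-dose peak C₀ = D/Vd = 306/69 ≈ 4.435 mg/L.
Cmax,ss = C₀/(1 − f) ≈ 4.435/0.3453 ≈ 12.844 mg/L.
Steady-state trough Cmin,ss = Cmax,ss·f ≈ 12.844 × 0.6547 ≈ 8.409 mg/L.
Trough 8.4 mg/L vs MEC 3 mg/L: adequate.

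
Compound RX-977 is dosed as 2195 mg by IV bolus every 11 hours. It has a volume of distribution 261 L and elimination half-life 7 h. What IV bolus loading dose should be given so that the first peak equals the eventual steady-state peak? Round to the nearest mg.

3308 mg

f = (1/2)^(11/7) ≈ 0.336475; accumulation ratio R = 1/(1−f) ≈ 1.50710.
Loading dose to hit Cmax,ss on first dose: D_load = D_maint·R ≈ 2195 × 1.50710 ≈ 3308.08 mg.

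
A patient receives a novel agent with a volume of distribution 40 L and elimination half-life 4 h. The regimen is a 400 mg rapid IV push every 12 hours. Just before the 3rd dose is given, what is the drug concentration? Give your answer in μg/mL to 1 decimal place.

1.4 μg/mL

f = (1/2)^(τ/t½) = (1/2)^(12/4) ≈ 0.1250.
C₀ = D/Vd = 400/40 ≈ 10.000 μg/mL.
Before the 3rd dose, 2 doses have been given. Superposition: Cmin = C₀·(f + f²).
≈ 10.000 × (0.1250 + 0.0156) ≈ 10.000 × 0.1406 ≈ 1.406 μg/mL.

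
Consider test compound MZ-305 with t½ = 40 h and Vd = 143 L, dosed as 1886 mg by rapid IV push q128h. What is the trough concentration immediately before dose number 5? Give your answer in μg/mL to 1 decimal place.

f = (1/2)^(τ/t½) = (1/2)^(128/40) ≈ 0.1088.
C₀ = D/Vd = 1886/143 ≈ 13.189 μg/mL.
Before the 5th dose, 4 doses have been given. Superposition: Cmin = C₀·(f + f² + … + f^4).
≈ 13.189 × (0.1088 + 0.0118 + 0.0013 + 0.0001) ≈ 13.189 × 0.1220 ≈ 1.609 μg/mL.

1.6 μg/mL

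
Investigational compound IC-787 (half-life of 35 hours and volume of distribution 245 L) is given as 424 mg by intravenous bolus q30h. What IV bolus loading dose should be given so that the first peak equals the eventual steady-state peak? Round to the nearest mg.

f = (1/2)^(30/35) ≈ 0.552045; accumulation ratio R = 1/(1−f) ≈ 2.23237.
Loading dose to hit Cmax,ss on first dose: D_load = D_maint·R ≈ 424 × 2.23237 ≈ 946.52 mg.

947 mg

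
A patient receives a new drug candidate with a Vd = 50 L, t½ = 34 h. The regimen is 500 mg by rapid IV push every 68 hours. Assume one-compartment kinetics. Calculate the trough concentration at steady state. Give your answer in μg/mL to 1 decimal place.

3.3 μg/mL

τ = 68 h = 2 half-lives, so f = (1/2)^2 = 0.25.
At steady state, R = 1/(1 − 0.25) = 4/3.
Single-dose peak C₀ = D/Vd = 500/50 = 10 μg/mL.
Steady-state peak Cmax,ss = C₀·R = 10 × 4/3 ≈ 13.333 μg/mL.
Steady-state trough Cmin,ss = Cmax,ss·f ≈ 13.333 × 0.25 ≈ 3.333 μg/mL.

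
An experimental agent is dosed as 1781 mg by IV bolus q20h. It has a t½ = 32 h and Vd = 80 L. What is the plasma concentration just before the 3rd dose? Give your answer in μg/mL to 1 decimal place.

23.8 μg/mL

f = (1/2)^(τ/t½) = (1/2)^(20/32) ≈ 0.6484.
C₀ = D/Vd = 1781/80 ≈ 22.262 μg/mL.
Before the 3rd dose, 2 doses have been given. Superposition: Cmin = C₀·(f + f²).
≈ 22.262 × (0.6484 + 0.4204) ≈ 22.262 × 1.0688 ≈ 23.794 μg/mL.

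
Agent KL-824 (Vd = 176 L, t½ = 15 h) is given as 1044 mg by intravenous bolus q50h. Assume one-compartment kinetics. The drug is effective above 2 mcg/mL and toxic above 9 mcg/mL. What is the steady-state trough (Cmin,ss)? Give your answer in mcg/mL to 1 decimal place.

Over one 50-h interval, 50/15 ≈ 3.3333 half-lives elapse, leaving f ≈ 0.0992 of each dose.
Each bolus raises the concentration by D/Vd = 1044/176 ≈ 5.932 mcg/mL.
Steady-state trough Cmin,ss = C₀·f/(1−f) ≈ 5.932 × 0.0992/0.9008 ≈ 0.653 mcg/mL.
Trough 0.7 mcg/mL vs MEC 2 mcg/mL: subtherapeutic.

0.7 mcg/mL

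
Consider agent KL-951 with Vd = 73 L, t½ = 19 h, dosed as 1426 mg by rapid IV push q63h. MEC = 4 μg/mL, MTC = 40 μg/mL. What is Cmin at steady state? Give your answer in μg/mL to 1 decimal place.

τ/t½ = 63/19 ≈ 3.3158, so fraction remaining f = (1/2)^(63/19) ≈ 0.1004.
Accumulation ratio R = 1/(1 − f) ≈ 1/0.8996 ≈ 1.1116.
Each bolus raises the concentration by D/Vd = 1426/73 ≈ 19.534 μg/mL.
Steady-state peak Cmax,ss = C₀·R ≈ 19.534 × 1.1116 ≈ 21.714 μg/mL.
Steady-state trough Cmin,ss = Cmax,ss·f ≈ 21.714 × 0.1004 ≈ 2.180 μg/mL.
Trough 2.2 μg/mL vs MEC 4 μg/mL: subtherapeutic.

2.2 μg/mL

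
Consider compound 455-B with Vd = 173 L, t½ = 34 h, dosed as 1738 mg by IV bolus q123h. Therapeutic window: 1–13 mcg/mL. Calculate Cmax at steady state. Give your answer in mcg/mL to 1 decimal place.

10.9 mcg/mL

τ/t½ = 123/34 ≈ 3.6176, so fraction remaining f = (1/2)^(123/34) ≈ 0.0815.
At steady state, accumulation factor R = 1/(1 − e^(−kτ)) ≈ 1.0887.
Single-dose peak C₀ = D/Vd = 1738/173 ≈ 10.046 mcg/mL.
Cmax,ss = C₀/(1 − f) ≈ 10.046/0.9185 ≈ 10.937 mcg/mL.
Peak 10.9 mcg/mL vs MTC 13 mcg/mL: below toxic threshold.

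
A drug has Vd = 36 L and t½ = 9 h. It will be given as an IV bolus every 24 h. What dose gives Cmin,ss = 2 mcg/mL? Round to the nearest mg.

τ/t½ = 24/9 ≈ 2.6667, so f = (1/2)^(24/9) ≈ 0.157490.
Cmin,ss = (D/Vd)·f/(1−f), so D = Cmin,ss·Vd·(1−f)/f.
D = 2 × 36 × (1−f)/f ≈ 2 × 36 × 5.34961 ≈ 385.17 mg.

385 mg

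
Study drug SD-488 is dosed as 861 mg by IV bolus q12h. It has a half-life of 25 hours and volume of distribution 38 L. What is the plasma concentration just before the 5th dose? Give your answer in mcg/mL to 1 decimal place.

42.2 mcg/mL

f = (1/2)^(τ/t½) = (1/2)^(12/25) ≈ 0.7170.
C₀ = D/Vd = 861/38 ≈ 22.658 mcg/mL.
Before the 5th dose, 4 doses have been given. Superposition: Cmin = C₀·(f + f² + … + f^4).
≈ 22.658 × (0.7170 + 0.5141 + 0.3686 + 0.2643) ≈ 22.658 × 1.8640 ≈ 42.235 mcg/mL.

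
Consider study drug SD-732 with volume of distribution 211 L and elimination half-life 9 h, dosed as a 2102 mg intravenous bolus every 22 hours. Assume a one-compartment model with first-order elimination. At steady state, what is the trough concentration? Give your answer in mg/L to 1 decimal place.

2.2 mg/L

Over one 22-h interval, 22/9 ≈ 2.4444 half-lives elapse, leaving f ≈ 0.1837 of each dose.
Single-dose peak C₀ = D/Vd = 2102/211 ≈ 9.962 mg/L.
Steady-state trough Cmin,ss = C₀·f/(1−f) ≈ 9.962 × 0.1837/0.8163 ≈ 2.242 mg/L.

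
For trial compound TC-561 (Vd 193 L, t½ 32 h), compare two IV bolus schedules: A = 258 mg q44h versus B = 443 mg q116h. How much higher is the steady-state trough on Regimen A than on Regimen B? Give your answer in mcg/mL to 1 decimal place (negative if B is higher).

Regimen A: f = (1/2)^(44/32) ≈ 0.3856; Cmin,ss = (258/193)·f/(1−f) ≈ 0.839 mcg/mL.
Regimen B: f = (1/2)^(116/32) ≈ 0.0811; Cmin,ss = (443/193)·f/(1−f) ≈ 0.203 mcg/mL.
Difference ≈ 0.839 − 0.203 ≈ 0.636 mcg/mL.

0.6 mcg/mL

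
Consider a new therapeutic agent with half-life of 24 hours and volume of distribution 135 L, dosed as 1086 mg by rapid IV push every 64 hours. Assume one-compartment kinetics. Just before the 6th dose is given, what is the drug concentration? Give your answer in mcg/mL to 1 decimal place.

1.5 mcg/mL

f = (1/2)^(τ/t½) = (1/2)^(64/24) ≈ 0.1575.
C₀ = D/Vd = 1086/135 ≈ 8.044 mcg/mL.
Before the 6th dose, 5 doses have been given. Superposition: Cmin = C₀·(f + f² + … + f^5).
≈ 8.044 × (0.1575 + 0.0248 + 0.0039 + 0.0006 + 0.0001) ≈ 8.044 × 0.1869 ≈ 1.503 mcg/mL.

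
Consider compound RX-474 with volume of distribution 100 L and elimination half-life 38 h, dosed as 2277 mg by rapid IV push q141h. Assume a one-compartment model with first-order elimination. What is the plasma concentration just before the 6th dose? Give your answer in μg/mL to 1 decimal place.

1.9 μg/mL

f = (1/2)^(τ/t½) = (1/2)^(141/38) ≈ 0.0764.
C₀ = D/Vd = 2277/100 ≈ 22.770 μg/mL.
Before the 6th dose, 5 doses have been given. Superposition: Cmin = C₀·(f + f² + … + f^5).
≈ 22.770 × (0.0764 + 0.0058 + 0.0004 + 0.0000 + 0.0000) ≈ 22.770 × 0.0826 ≈ 1.881 μg/mL.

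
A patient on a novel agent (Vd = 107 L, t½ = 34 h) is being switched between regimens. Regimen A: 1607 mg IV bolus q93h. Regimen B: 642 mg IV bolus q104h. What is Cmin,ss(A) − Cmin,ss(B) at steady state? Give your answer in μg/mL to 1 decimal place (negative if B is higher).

Regimen A: f = (1/2)^(93/34) ≈ 0.1502; Cmin,ss = (1607/107)·f/(1−f) ≈ 2.655 μg/mL.
Regimen B: f = (1/2)^(104/34) ≈ 0.1200; Cmin,ss = (642/107)·f/(1−f) ≈ 0.818 μg/mL.
Difference ≈ 2.655 − 0.818 ≈ 1.837 μg/mL.

1.8 μg/mL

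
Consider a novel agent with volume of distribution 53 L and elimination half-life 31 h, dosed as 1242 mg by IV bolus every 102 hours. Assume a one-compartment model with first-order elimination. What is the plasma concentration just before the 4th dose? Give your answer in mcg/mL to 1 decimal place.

f = (1/2)^(τ/t½) = (1/2)^(102/31) ≈ 0.1022.
C₀ = D/Vd = 1242/53 ≈ 23.434 mcg/mL.
Before the 4th dose, 3 doses have been given. Superposition: Cmin = C₀·(f + f² + … + f^3).
≈ 23.434 × (0.1022 + 0.0104 + 0.0011) ≈ 23.434 × 0.1137 ≈ 2.664 mcg/mL.

2.7 mcg/mL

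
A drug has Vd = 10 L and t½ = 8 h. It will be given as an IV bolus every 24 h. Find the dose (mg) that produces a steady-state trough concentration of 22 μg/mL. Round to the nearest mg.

1540 mg

τ/t½ = 24/8 ≈ 3, so f = (1/2)^(24/8) ≈ 0.125000.
Cmin,ss = (D/Vd)·f/(1−f), so D = Cmin,ss·Vd·(1−f)/f.
D = 22 × 10 × (1−f)/f ≈ 22 × 10 × 7.00000 ≈ 1540.00 mg.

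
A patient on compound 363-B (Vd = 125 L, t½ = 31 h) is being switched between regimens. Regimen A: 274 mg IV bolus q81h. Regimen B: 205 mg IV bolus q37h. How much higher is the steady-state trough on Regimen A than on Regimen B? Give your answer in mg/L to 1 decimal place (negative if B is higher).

Regimen A: f = (1/2)^(81/31) ≈ 0.1635; Cmin,ss = (274/125)·f/(1−f) ≈ 0.428 mg/L.
Regimen B: f = (1/2)^(37/31) ≈ 0.4372; Cmin,ss = (205/125)·f/(1−f) ≈ 1.274 mg/L.
Difference ≈ 0.428 − 1.274 ≈ -0.846 mg/L.

-0.8 mg/L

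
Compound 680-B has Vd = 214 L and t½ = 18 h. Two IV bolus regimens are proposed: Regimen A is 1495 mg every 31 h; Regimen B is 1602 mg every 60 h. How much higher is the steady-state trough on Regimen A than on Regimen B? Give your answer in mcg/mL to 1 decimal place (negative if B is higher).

2.2 mcg/mL

Regimen A: f = (1/2)^(31/18) ≈ 0.3031; Cmin,ss = (1495/214)·f/(1−f) ≈ 3.038 mcg/mL.
Regimen B: f = (1/2)^(60/18) ≈ 0.0992; Cmin,ss = (1602/214)·f/(1−f) ≈ 0.824 mcg/mL.
Difference ≈ 3.038 − 0.824 ≈ 2.214 mcg/mL.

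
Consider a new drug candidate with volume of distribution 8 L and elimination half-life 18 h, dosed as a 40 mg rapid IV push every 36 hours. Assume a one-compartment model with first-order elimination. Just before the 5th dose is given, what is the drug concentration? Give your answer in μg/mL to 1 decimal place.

f = (1/2)^(τ/t½) = (1/2)^(36/18) ≈ 0.2500.
C₀ = D/Vd = 40/8 ≈ 5.000 μg/mL.
Before the 5th dose, 4 doses have been given. Superposition: Cmin = C₀·(f + f² + … + f^4).
≈ 5.000 × (0.2500 + 0.0625 + 0.0156 + 0.0039) ≈ 5.000 × 0.3320 ≈ 1.660 μg/mL.

1.7 μg/mL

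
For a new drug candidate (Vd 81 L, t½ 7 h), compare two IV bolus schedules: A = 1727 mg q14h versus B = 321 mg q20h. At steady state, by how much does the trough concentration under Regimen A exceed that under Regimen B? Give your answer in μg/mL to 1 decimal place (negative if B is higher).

Regimen A: f = (1/2)^(14/7) ≈ 0.2500; Cmin,ss = (1727/81)·f/(1−f) ≈ 7.107 μg/mL.
Regimen B: f = (1/2)^(20/7) ≈ 0.1380; Cmin,ss = (321/81)·f/(1−f) ≈ 0.634 μg/mL.
Difference ≈ 7.107 − 0.634 ≈ 6.473 μg/mL.

6.5 μg/mL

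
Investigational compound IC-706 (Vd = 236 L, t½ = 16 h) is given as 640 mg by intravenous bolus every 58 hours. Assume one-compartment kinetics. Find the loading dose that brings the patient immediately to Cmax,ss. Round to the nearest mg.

f = (1/2)^(58/16) ≈ 0.081052; accumulation ratio R = 1/(1−f) ≈ 1.08820.
Loading dose to hit Cmax,ss on first dose: D_load = D_maint·R ≈ 640 × 1.08820 ≈ 696.45 mg.

696 mg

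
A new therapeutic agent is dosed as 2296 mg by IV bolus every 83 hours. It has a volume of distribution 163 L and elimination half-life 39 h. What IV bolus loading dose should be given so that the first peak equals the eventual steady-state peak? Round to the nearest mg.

2977 mg

f = (1/2)^(83/39) ≈ 0.228742; accumulation ratio R = 1/(1−f) ≈ 1.29658.
Loading dose to hit Cmax,ss on first dose: D_load = D_maint·R ≈ 2296 × 1.29658 ≈ 2976.95 mg.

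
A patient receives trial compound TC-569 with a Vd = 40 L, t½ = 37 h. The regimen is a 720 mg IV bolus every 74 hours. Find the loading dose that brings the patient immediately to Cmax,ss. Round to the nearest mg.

f = (1/2)^(74/37) ≈ 0.250000; accumulation ratio R = 1/(1−f) ≈ 1.33333.
Loading dose to hit Cmax,ss on first dose: D_load = D_maint·R ≈ 720 × 1.33333 ≈ 960.00 mg.

960 mg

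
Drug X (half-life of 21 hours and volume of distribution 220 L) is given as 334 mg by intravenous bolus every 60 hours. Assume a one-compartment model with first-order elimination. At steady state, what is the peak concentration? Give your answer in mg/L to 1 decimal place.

Over one 60-h interval, 60/21 ≈ 2.8571 half-lives elapse, leaving f ≈ 0.1380 of each dose.
Accumulation ratio R = 1/(1 − f) ≈ 1/0.8620 ≈ 1.1601.
Single-dose peak C₀ = D/Vd = 334/220 ≈ 1.518 mg/L.
Cmax,ss = C₀/(1 − f) ≈ 1.518/0.8620 ≈ 1.761 mg/L.

1.8 mg/L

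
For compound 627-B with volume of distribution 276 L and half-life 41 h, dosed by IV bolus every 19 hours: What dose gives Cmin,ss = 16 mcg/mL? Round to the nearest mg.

τ/t½ = 19/41 ≈ 0.46341, so f = (1/2)^(19/41) ≈ 0.725268.
Cmin,ss = (D/Vd)·f/(1−f), so D = Cmin,ss·Vd·(1−f)/f.
D = 16 × 276 × (1−f)/f ≈ 16 × 276 × 0.37880 ≈ 1672.78 mg.

1673 mg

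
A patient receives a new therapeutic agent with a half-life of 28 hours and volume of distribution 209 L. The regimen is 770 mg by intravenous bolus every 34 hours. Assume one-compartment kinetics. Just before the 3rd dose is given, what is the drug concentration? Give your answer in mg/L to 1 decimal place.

2.3 mg/L

f = (1/2)^(τ/t½) = (1/2)^(34/28) ≈ 0.4310.
C₀ = D/Vd = 770/209 ≈ 3.684 mg/L.
Before the 3rd dose, 2 doses have been given. Superposition: Cmin = C₀·(f + f²).
≈ 3.684 × (0.4310 + 0.1858) ≈ 3.684 × 0.6168 ≈ 2.272 mg/L.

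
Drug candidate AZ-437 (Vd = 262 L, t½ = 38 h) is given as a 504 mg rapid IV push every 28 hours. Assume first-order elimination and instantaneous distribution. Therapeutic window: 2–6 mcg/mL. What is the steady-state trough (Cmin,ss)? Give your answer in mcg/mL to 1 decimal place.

Over one 28-h interval, 28/38 ≈ 0.73684 half-lives elapse, leaving f ≈ 0.6001 of each dose.
At steady state, accumulation factor R = 1/(1 − e^(−kτ)) ≈ 2.5006.
Single-dose peak C₀ = D/Vd = 504/262 ≈ 1.924 mcg/mL.
Cmax,ss = C₀/(1 − f) ≈ 1.924/0.3999 ≈ 4.811 mcg/mL.
One interval later, Cmin,ss = Cmax,ss·e^(−kτ) ≈ 4.811 × 0.6001 ≈ 2.887 mcg/mL.
Trough 2.9 mcg/mL vs MEC 2 mcg/mL: adequate.

2.9 mcg/mL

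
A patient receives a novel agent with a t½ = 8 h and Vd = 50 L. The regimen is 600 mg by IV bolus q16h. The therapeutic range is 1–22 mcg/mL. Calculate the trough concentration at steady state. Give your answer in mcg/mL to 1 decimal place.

4.0 mcg/mL

τ = 16 h = 2 half-lives, so f = (1/2)^2 = 0.25.
At steady state, R = 1/(1 − 0.25) = 4/3.
Single-dose peak C₀ = D/Vd = 600/50 = 12 mcg/mL.
Steady-state peak Cmax,ss = C₀·R = 12 × 4/3 ≈ 16.000 mcg/mL.
Steady-state trough Cmin,ss = Cmax,ss·f ≈ 16.000 × 0.25 ≈ 4.000 mcg/mL.
Trough 4.0 mcg/mL vs MEC 1 mcg/mL: adequate.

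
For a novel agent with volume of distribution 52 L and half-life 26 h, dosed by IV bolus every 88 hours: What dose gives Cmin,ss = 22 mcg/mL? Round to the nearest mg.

τ/t½ = 88/26 ≈ 3.3846, so f = (1/2)^(88/26) ≈ 0.095748.
Cmin,ss = (D/Vd)·f/(1−f), so D = Cmin,ss·Vd·(1−f)/f.
D = 22 × 52 × (1−f)/f ≈ 22 × 52 × 9.44408 ≈ 10804.03 mg.

10804 mg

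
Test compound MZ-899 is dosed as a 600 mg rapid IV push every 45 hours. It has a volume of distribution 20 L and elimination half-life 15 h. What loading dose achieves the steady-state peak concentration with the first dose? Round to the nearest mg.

f = (1/2)^(45/15) ≈ 0.125000; accumulation ratio R = 1/(1−f) ≈ 1.14286.
Loading dose to hit Cmax,ss on first dose: D_load = D_maint·R ≈ 600 × 1.14286 ≈ 685.72 mg.

686 mg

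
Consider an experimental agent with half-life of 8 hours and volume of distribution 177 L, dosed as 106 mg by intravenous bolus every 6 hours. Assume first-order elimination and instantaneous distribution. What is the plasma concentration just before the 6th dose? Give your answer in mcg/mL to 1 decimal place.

0.8 mcg/mL

f = (1/2)^(τ/t½) = (1/2)^(6/8) ≈ 0.5946.
C₀ = D/Vd = 106/177 ≈ 0.599 mcg/mL.
Before the 6th dose, 5 doses have been given. Superposition: Cmin = C₀·(f + f² + … + f^5).
≈ 0.599 × (0.5946 + 0.3535 + 0.2102 + 0.1250 + 0.0743) ≈ 0.599 × 1.3576 ≈ 0.813 mcg/mL.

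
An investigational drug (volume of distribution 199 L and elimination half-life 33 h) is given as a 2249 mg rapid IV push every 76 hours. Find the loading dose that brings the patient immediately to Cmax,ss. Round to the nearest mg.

2821 mg

f = (1/2)^(76/33) ≈ 0.202637; accumulation ratio R = 1/(1−f) ≈ 1.25413.
Loading dose to hit Cmax,ss on first dose: D_load = D_maint·R ≈ 2249 × 1.25413 ≈ 2820.54 mg.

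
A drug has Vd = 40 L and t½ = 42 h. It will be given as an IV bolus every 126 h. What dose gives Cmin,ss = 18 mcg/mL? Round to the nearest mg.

5040 mg

τ/t½ = 126/42 ≈ 3, so f = (1/2)^(126/42) ≈ 0.125000.
Cmin,ss = (D/Vd)·f/(1−f), so D = Cmin,ss·Vd·(1−f)/f.
D = 18 × 40 × (1−f)/f ≈ 18 × 40 × 7.00000 ≈ 5040.00 mg.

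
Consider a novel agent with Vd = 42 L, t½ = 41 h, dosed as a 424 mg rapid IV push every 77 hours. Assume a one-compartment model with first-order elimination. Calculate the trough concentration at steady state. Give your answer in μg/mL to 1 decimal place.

3.8 μg/mL

Over one 77-h interval, 77/41 ≈ 1.878 half-lives elapse, leaving f ≈ 0.2721 of each dose.
Accumulation ratio R = 1/(1 − f) ≈ 1/0.7279 ≈ 1.3738.
Each bolus raises the concentration by D/Vd = 424/42 ≈ 10.095 μg/mL.
Cmax,ss = C₀/(1 − f) ≈ 10.095/0.7279 ≈ 13.869 μg/mL.
One interval later, Cmin,ss = Cmax,ss·e^(−kτ) ≈ 13.869 × 0.2721 ≈ 3.774 μg/mL.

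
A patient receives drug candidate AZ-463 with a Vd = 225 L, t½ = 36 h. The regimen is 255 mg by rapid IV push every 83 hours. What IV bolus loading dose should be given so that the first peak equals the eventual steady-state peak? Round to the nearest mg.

f = (1/2)^(83/36) ≈ 0.202283; accumulation ratio R = 1/(1−f) ≈ 1.25358.
Loading dose to hit Cmax,ss on first dose: D_load = D_maint·R ≈ 255 × 1.25358 ≈ 319.66 mg.

320 mg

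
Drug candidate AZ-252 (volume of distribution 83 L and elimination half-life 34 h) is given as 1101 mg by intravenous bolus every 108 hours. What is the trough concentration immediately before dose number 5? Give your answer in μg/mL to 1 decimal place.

1.6 μg/mL

f = (1/2)^(τ/t½) = (1/2)^(108/34) ≈ 0.1106.
C₀ = D/Vd = 1101/83 ≈ 13.265 μg/mL.
Before the 5th dose, 4 doses have been given. Superposition: Cmin = C₀·(f + f² + … + f^4).
≈ 13.265 × (0.1106 + 0.0122 + 0.0014 + 0.0001) ≈ 13.265 × 0.1243 ≈ 1.649 μg/mL.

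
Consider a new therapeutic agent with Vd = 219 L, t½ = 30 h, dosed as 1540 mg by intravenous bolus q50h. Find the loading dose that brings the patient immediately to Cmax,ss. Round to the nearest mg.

f = (1/2)^(50/30) ≈ 0.314980; accumulation ratio R = 1/(1−f) ≈ 1.45981.
Loading dose to hit Cmax,ss on first dose: D_load = D_maint·R ≈ 1540 × 1.45981 ≈ 2248.11 mg.

2248 mg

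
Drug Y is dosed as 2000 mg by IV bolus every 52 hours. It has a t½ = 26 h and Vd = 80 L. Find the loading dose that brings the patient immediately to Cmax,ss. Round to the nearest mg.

f = (1/2)^(52/26) ≈ 0.250000; accumulation ratio R = 1/(1−f) ≈ 1.33333.
Loading dose to hit Cmax,ss on first dose: D_load = D_maint·R ≈ 2000 × 1.33333 ≈ 2666.66 mg.

2667 mg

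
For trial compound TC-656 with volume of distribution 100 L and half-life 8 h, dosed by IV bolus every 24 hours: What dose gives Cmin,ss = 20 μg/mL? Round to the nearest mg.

14000 mg

τ/t½ = 24/8 ≈ 3, so f = (1/2)^(24/8) ≈ 0.125000.
Cmin,ss = (D/Vd)·f/(1−f), so D = Cmin,ss·Vd·(1−f)/f.
D = 20 × 100 × (1−f)/f ≈ 20 × 100 × 7.00000 ≈ 14000.00 mg.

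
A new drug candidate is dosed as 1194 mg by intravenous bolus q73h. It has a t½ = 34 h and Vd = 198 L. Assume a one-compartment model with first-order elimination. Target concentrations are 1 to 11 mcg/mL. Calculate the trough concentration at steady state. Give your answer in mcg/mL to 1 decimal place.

1.8 mcg/mL

Over one 73-h interval, 73/34 ≈ 2.1471 half-lives elapse, leaving f ≈ 0.2258 of each dose.
Each bolus raises the concentration by D/Vd = 1194/198 ≈ 6.030 mcg/mL.
Steady-state trough Cmin,ss = C₀·f/(1−f) ≈ 6.030 × 0.2258/0.7742 ≈ 1.759 mcg/mL.
Trough 1.8 mcg/mL vs MEC 1 mcg/mL: adequate.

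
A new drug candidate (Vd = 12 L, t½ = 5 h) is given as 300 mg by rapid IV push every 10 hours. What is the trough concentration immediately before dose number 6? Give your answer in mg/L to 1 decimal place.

8.3 mg/L

f = (1/2)^(τ/t½) = (1/2)^(10/5) ≈ 0.2500.
C₀ = D/Vd = 300/12 ≈ 25.000 mg/L.
Before the 6th dose, 5 doses have been given. Superposition: Cmin = C₀·(f + f² + … + f^5).
≈ 25.000 × (0.2500 + 0.0625 + 0.0156 + 0.0039 + 0.0010) ≈ 25.000 × 0.3330 ≈ 8.325 mg/L.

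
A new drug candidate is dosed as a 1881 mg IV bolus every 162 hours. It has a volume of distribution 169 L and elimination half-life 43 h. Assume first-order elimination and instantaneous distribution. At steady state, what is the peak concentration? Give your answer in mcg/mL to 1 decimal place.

12.0 mcg/mL

k = ln2/t½ = ln2/43 ≈ 0.016120 h⁻¹; fraction remaining f = e^(−kτ) = e^(−0.016120×162) ≈ 0.0734.
At steady state, accumulation factor R = 1/(1 − e^(−kτ)) ≈ 1.0792.
Single-dose peak C₀ = D/Vd = 1881/169 ≈ 11.130 mcg/mL.
Steady-state peak Cmax,ss = C₀·R ≈ 11.130 × 1.0792 ≈ 12.011 mcg/mL.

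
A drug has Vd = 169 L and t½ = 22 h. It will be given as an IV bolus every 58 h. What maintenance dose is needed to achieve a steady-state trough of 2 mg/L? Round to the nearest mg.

τ/t½ = 58/22 ≈ 2.6364, so f = (1/2)^(58/22) ≈ 0.160833.
Cmin,ss = (D/Vd)·f/(1−f), so D = Cmin,ss·Vd·(1−f)/f.
D = 2 × 169 × (1−f)/f ≈ 2 × 169 × 5.21763 ≈ 1763.56 mg.

1764 mg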